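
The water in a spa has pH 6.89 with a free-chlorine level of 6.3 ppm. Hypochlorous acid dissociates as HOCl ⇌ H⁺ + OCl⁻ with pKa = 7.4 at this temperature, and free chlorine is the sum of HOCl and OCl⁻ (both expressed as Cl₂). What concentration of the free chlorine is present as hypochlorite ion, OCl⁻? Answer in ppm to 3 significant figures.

1.49 ppm

[OCl⁻]/[HOCl] = 10^(pH − pKa) = 10^(6.89 − 7.4) = 10^-0.51 = 0.309.
Fraction as HOCl = 1 / (1 + 0.309) = 0.7639.
OCl⁻ = (1 − 0.7639) × 6.3 ppm = 1.487 ppm.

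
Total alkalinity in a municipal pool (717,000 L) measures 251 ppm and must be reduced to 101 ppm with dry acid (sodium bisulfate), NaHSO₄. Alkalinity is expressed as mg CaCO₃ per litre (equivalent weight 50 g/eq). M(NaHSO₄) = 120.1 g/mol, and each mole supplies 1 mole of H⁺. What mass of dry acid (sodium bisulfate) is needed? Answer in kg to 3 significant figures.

Alkalinity to neutralize: (251 − 101) = 150 mg/L as CaCO₃ × 717,000 L = 107,600 g as CaCO₃.
Equivalents of H⁺ required: 107,600 ÷ 50 g/eq = 2151 eq = 2151 mol NaHSO₄.
Mass of NaHSO₄: 2151 × 120.1 = 258,300 g.

258 kg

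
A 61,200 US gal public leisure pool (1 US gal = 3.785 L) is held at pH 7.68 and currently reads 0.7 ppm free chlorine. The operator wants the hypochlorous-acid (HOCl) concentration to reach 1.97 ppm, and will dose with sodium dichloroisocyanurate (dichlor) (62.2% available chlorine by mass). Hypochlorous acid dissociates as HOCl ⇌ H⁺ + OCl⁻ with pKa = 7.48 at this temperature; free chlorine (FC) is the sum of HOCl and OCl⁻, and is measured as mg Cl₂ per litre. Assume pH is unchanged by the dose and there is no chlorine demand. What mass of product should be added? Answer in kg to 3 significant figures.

1.64 kg

Volume: 61,200 US gal × 3.785 L/gal = 231,642 L.
[OCl⁻]/[HOCl] = 10^(pH − pKa) = 10^(7.68 − 7.48) = 1.585; fraction as HOCl = 1/(1 + 1.585) = 0.3869.
Free chlorine required for 1.97 ppm HOCl: 1.97 / 0.3869 = 5.092 ppm.
FC to add: 5.092 − 0.7 = 4.392 mg/L as Cl₂.
Cl₂ equivalent: 4.392 mg/L × 231,642 L = 1017 g.
Product at 62.2% available Cl: 1017 / 0.622 = 1636 g.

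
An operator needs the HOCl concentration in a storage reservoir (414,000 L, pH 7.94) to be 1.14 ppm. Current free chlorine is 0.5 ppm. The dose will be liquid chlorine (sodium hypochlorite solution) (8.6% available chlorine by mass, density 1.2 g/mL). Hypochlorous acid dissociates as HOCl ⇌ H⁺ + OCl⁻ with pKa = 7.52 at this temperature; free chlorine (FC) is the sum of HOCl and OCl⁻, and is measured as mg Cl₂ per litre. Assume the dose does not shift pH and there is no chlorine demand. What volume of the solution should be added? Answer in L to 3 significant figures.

[OCl⁻]/[HOCl] = 10^(pH − pKa) = 10^(7.94 − 7.52) = 2.63; fraction as HOCl = 1/(1 + 2.63) = 0.2755.
Free chlorine required for 1.14 ppm HOCl: 1.14 / 0.2755 = 4.139 ppm.
FC to add: 4.139 − 0.5 = 3.639 mg/L as Cl₂.
Cl₂ equivalent: 3.639 mg/L × 414,000 L = 1506 g.
Product at 8.6% available Cl: 1506 / 0.086 = 17,520 g.
Volume: 17,520 g ÷ 1.2 g/mL = 14,600 mL.

14.6 L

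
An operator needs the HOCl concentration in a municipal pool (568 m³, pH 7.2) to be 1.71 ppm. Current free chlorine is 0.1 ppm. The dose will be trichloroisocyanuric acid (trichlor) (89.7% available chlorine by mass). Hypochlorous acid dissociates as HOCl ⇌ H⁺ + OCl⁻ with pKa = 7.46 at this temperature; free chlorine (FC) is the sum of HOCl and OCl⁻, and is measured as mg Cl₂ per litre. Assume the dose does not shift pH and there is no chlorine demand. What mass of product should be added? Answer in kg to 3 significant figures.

Volume: 568 m³ = 568,000 L.
[OCl⁻]/[HOCl] = 10^(pH − pKa) = 10^(7.2 − 7.46) = 0.5495; fraction as HOCl = 1/(1 + 0.5495) = 0.6454.
Free chlorine required for 1.71 ppm HOCl: 1.71 / 0.6454 = 2.65 ppm.
FC to add: 2.65 − 0.1 = 2.55 mg/L as Cl₂.
Cl₂ equivalent: 2.55 mg/L × 568,000 L = 1448 g.
Product at 89.7% available Cl: 1448 / 0.897 = 1615 g.

1.61 kg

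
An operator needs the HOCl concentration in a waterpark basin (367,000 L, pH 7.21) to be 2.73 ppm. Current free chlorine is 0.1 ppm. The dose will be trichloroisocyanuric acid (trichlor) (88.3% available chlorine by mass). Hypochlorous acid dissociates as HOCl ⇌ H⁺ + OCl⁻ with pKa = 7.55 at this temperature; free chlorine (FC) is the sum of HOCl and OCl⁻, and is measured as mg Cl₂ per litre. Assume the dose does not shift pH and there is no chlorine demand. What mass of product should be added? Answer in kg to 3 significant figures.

1.61 kg

[OCl⁻]/[HOCl] = 10^(pH − pKa) = 10^(7.21 − 7.55) = 0.4571; fraction as HOCl = 1/(1 + 0.4571) = 0.6863.
Free chlorine required for 2.73 ppm HOCl: 2.73 / 0.6863 = 3.978 ppm.
FC to add: 3.978 − 0.1 = 3.878 mg/L as Cl₂.
Cl₂ equivalent: 3.878 mg/L × 367,000 L = 1423 g.
Product at 88.3% available Cl: 1423 / 0.883 = 1612 g.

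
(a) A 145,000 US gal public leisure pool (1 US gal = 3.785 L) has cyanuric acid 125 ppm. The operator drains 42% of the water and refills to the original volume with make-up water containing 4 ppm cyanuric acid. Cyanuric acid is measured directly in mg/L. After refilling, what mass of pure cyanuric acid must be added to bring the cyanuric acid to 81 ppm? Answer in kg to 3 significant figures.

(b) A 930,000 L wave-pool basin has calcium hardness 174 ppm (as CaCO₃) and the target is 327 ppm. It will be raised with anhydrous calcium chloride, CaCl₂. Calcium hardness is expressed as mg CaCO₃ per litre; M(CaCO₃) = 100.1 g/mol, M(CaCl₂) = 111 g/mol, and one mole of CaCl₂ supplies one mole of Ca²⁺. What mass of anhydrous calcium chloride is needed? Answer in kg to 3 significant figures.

(a) 3.74 kg; (b) 158 kg

(a) Volume: 145,000 US gal × 3.785 L/gal = 548,825 L.
(a) After draining 42% and refilling: 125 × 0.58 + 4 × 0.42 = 74.18 ppm.
(a) Deficit to target: 81 − 74.18 = 6.82 mg/L.
(a) Mass: 6.82 mg/L × 548,825 L = 3743 g cyanuric acid.

(b) Hardness to add: (327 − 174) = 153 mg/L as CaCO₃ × 930,000 L = 142,300 g as CaCO₃.
(b) Moles of Ca²⁺ (1 mol Ca²⁺ ≡ 1 mol CaCO₃): 142,300 / 100.1 g/mol = 1421 mol.
(b) Mass of CaCl₂: 1421 × 111 = 157,800 g.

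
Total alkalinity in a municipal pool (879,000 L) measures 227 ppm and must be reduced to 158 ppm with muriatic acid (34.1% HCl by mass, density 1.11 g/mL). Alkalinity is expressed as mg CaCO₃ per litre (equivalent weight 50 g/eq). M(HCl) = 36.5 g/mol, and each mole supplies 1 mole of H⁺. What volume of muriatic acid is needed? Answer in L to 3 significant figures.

117 L

Alkalinity to neutralize: (227 − 158) = 69 mg/L as CaCO₃ × 879,000 L = 60,650 g as CaCO₃.
Equivalents of H⁺ required: 60,650 ÷ 50 g/eq = 1213 eq = 1213 mol HCl.
Mass of HCl: 1213 × 36.5 = 44,280 g.
Mass of 34.1% solution: 44,280 / 0.341 = 129,800 g.
Volume: 129,800 g ÷ 1.11 g/mL = 117,000 mL.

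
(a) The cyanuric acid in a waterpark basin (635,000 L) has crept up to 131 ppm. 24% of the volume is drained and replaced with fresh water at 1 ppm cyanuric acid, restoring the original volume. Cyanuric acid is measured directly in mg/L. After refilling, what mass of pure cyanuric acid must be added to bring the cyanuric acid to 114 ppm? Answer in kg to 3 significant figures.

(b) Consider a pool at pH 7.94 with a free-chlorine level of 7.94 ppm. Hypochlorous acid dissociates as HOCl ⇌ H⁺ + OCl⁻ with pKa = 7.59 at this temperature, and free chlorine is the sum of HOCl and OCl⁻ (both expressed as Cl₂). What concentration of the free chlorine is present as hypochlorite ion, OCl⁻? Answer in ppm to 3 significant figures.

(a) 9.02 kg; (b) 5.49 ppm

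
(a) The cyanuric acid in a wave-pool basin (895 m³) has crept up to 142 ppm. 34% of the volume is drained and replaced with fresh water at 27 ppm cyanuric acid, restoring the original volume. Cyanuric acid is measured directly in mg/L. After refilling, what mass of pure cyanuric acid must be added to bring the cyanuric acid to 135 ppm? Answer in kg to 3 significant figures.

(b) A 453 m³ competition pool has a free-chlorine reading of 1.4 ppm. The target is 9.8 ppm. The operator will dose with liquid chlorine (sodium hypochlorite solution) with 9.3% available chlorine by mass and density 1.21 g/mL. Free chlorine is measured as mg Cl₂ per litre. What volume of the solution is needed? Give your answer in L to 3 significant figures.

(a) 28.7 kg; (b) 33.8 L

(a) Volume: 895 m³ = 895,000 L.
(a) After draining 34% and refilling: 142 × 0.66 + 27 × 0.34 = 102.9 ppm.
(a) Deficit to target: 135 − 102.9 = 32.1 mg/L.
(a) Mass: 32.1 mg/L × 895,000 L = 28,730 g cyanuric acid.

(b) Volume: 453 m³ = 453,000 L.
(b) Chlorine deficit: 9.8 − 1.4 = 8.4 ppm = 8.4 mg/L as Cl₂.
(b) Cl₂ equivalent needed: 8.4 mg/L × 453,000 L = 3,805,000 mg = 3805 g.
(b) Product at 9.3% available chlorine: 3805 / 0.093 = 40,920 g.
(b) Volume at density 1.21 g/mL: 40,920 g ÷ 1.21 g/mL = 33,810 mL.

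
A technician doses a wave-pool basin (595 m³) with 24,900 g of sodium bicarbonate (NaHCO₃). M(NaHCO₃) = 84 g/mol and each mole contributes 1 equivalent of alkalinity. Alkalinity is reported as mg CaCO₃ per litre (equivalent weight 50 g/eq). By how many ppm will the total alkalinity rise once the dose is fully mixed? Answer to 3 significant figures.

24.9 ppm

Volume: 595 m³ = 595,000 L.
Moles of NaHCO₃: 24,900 g ÷ 84 g/mol = 296.4 mol → 296.4 eq of alkalinity.
As CaCO₃: 296.4 eq × 50 g/eq = 14,820 g.
Rise: 14,820 g / 595,000 L × 1000 = 24.91 mg/L.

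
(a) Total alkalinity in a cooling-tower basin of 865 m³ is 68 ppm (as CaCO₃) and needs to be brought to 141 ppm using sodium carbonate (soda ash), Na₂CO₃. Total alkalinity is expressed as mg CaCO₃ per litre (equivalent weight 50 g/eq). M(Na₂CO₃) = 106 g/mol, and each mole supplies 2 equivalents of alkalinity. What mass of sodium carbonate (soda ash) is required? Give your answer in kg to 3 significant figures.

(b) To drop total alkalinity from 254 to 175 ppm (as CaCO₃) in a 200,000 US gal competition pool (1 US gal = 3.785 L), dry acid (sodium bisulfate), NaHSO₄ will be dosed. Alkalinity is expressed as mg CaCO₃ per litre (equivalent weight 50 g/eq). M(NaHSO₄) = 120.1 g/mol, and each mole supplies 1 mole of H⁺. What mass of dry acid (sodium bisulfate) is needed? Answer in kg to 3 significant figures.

(a) 66.9 kg; (b) 144 kg

(a) Volume: 865 m³ = 865,000 L.
(a) Alkalinity to add: (141 − 68) = 73 mg/L as CaCO₃ × 865,000 L = 63,140 g as CaCO₃.
(a) Equivalents: 63,140 g ÷ 50 g/eq = 1263 eq.
(a) Each mole of Na₂CO₃ supplies 2 eq, so 1263 / 2 = 631.5 mol.
(a) Mass: 631.5 mol × 106 g/mol = 66,930 g.

(b) Volume: 200,000 US gal × 3.785 L/gal = 757,000 L.
(b) Alkalinity to neutralize: (254 − 175) = 79 mg/L as CaCO₃ × 757,000 L = 59,800 g as CaCO₃.
(b) Equivalents of H⁺ required: 59,800 ÷ 50 g/eq = 1196 eq = 1196 mol NaHSO₄.
(b) Mass of NaHSO₄: 1196 × 120.1 = 143,600 g.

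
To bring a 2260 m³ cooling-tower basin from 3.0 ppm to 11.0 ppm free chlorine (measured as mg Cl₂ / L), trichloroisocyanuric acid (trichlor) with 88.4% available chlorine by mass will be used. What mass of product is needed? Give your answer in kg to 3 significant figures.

Volume: 2260 m³ = 2,260,000 L.
Chlorine deficit: 11.0 − 3.0 = 8 ppm = 8 mg/L as Cl₂.
Cl₂ equivalent needed: 8 mg/L × 2,260,000 L = 18,080,000 mg = 18,080 g.
Product at 88.4% available chlorine: 18,080 / 0.884 = 20,450 g.

20.5 kg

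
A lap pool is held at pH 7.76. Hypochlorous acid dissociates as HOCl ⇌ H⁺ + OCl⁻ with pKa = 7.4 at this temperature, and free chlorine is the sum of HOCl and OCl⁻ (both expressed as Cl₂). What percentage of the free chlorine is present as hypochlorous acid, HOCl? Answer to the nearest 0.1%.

[OCl⁻]/[HOCl] = 10^(pH − pKa) = 10^(7.76 − 7.4) = 10^0.36 = 2.291.
Fraction as HOCl = 1 / (1 + 2.291) = 0.3039.

30.4%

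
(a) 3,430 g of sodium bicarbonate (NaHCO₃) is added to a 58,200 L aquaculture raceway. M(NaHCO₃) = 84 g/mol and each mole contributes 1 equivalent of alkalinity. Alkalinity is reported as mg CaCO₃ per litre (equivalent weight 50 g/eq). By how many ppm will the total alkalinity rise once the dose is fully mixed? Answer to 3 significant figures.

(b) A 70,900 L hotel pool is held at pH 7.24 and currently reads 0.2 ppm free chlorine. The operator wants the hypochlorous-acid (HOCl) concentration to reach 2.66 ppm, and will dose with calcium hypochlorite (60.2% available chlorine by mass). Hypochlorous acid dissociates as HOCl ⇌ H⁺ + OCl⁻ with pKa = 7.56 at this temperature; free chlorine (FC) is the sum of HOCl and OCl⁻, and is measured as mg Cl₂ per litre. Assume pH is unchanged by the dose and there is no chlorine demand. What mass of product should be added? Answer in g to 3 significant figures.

(a) Moles of NaHCO₃: 3,430 g ÷ 84 g/mol = 40.83 mol → 40.83 eq of alkalinity.
(a) As CaCO₃: 40.83 eq × 50 g/eq = 2042 g.
(a) Rise: 2042 g / 58,200 L × 1000 = 35.08 mg/L.

(b) [OCl⁻]/[HOCl] = 10^(pH − pKa) = 10^(7.24 − 7.56) = 0.4786; fraction as HOCl = 1/(1 + 0.4786) = 0.6763.
(b) Free chlorine required for 2.66 ppm HOCl: 2.66 / 0.6763 = 3.933 ppm.
(b) FC to add: 3.933 − 0.2 = 3.733 mg/L as Cl₂.
(b) Cl₂ equivalent: 3.733 mg/L × 70,900 L = 264.7 g.
(b) Product at 60.2% available Cl: 264.7 / 0.602 = 439.7 g.

(a) 35.1 ppm; (b) 440 g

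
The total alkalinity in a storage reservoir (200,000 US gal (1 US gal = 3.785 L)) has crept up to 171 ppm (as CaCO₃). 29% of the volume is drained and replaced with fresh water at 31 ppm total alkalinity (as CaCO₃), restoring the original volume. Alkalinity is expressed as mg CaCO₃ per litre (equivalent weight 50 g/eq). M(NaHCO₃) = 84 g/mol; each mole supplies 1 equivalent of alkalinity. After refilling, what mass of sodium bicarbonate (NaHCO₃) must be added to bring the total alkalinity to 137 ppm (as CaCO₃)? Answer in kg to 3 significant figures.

Volume: 200,000 US gal × 3.785 L/gal = 757,000 L.
After draining 29% and refilling: 171 × 0.71 + 31 × 0.29 = 130.4 ppm.
Deficit to target: 137 − 130.4 = 6.6 mg/L.
As CaCO₃: 6.6 mg/L × 757,000 L = 4996 g; ÷ 50 g/eq ÷ 1 = 99.92 mol NaHCO₃.
Mass: 99.92 × 84 = 8394 g.

8.39 kg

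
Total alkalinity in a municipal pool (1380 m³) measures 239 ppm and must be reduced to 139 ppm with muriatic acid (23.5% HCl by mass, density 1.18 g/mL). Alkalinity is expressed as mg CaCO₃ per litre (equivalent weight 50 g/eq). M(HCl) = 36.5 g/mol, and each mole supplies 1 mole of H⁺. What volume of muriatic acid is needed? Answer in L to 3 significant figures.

Volume: 1380 m³ = 1,380,000 L.
Alkalinity to neutralize: (239 − 139) = 100 mg/L as CaCO₃ × 1,380,000 L = 138,000 g as CaCO₃.
Equivalents of H⁺ required: 138,000 ÷ 50 g/eq = 2760 eq = 2760 mol HCl.
Mass of HCl: 2760 × 36.5 = 100,700 g.
Mass of 23.5% solution: 100,700 / 0.235 = 428,700 g.
Volume: 428,700 g ÷ 1.18 g/mL = 363,300 mL.

363 L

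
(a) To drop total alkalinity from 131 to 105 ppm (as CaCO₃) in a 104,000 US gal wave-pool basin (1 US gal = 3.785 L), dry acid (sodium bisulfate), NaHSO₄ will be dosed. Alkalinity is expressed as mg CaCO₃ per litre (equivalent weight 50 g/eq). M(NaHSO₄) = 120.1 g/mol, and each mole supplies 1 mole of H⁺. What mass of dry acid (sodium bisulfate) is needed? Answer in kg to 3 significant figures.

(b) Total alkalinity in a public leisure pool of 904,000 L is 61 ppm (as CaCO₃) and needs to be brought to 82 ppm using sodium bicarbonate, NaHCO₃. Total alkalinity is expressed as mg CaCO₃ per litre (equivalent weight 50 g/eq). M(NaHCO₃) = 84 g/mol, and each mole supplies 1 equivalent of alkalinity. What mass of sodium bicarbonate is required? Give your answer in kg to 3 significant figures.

(a) Volume: 104,000 US gal × 3.785 L/gal = 393,640 L.
(a) Alkalinity to neutralize: (131 − 105) = 26 mg/L as CaCO₃ × 393,640 L = 10,230 g as CaCO₃.
(a) Equivalents of H⁺ required: 10,230 ÷ 50 g/eq = 204.7 eq = 204.7 mol NaHSO₄.
(a) Mass of NaHSO₄: 204.7 × 120.1 = 24,580 g.

(b) Alkalinity to add: (82 − 61) = 21 mg/L as CaCO₃ × 904,000 L = 18,980 g as CaCO₃.
(b) Equivalents: 18,980 g ÷ 50 g/eq = 379.7 eq.
(b) NaHCO₃ supplies 1 eq per mole → 379.7 mol.
(b) Mass: 379.7 mol × 84 g/mol = 31,890 g.

(a) 24.6 kg; (b) 31.9 kg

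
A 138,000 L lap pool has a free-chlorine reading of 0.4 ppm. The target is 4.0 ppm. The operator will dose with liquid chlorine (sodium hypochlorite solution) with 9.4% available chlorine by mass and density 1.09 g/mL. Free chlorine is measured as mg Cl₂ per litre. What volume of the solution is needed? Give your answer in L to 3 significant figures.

Chlorine deficit: 4.0 − 0.4 = 3.6 ppm = 3.6 mg/L as Cl₂.
Cl₂ equivalent needed: 3.6 mg/L × 138,000 L = 496,800 mg = 496.8 g.
Product at 9.4% available chlorine: 496.8 / 0.094 = 5285 g.
Volume at density 1.09 g/mL: 5285 g ÷ 1.09 g/mL = 4849 mL.

4.85 L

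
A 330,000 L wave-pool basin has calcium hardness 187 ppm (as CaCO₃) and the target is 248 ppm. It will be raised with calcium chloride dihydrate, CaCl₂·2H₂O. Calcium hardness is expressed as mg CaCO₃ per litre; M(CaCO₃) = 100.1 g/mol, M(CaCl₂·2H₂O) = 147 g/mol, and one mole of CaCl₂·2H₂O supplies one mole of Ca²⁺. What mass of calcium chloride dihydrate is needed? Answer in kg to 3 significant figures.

29.6 kg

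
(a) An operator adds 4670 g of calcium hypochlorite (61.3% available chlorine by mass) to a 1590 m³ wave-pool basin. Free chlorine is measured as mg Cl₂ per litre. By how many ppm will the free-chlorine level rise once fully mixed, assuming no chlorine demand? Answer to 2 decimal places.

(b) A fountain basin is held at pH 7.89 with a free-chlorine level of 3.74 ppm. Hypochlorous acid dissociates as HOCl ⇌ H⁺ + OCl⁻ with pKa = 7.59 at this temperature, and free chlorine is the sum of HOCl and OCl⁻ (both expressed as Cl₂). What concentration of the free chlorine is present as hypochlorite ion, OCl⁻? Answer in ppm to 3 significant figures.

(a) 1.80 ppm; (b) 2.49 ppm

(a) Volume: 1590 m³ = 1,590,000 L.
(a) Available chlorine delivered: 4670 g × 0.613 = 2863 g as Cl₂.
(a) Concentration rise: 2863 g / 1,590,000 L = 1.8 mg/L = 1.80 ppm.

(b) [OCl⁻]/[HOCl] = 10^(pH − pKa) = 10^(7.89 − 7.59) = 10^0.30 = 1.995.
(b) Fraction as HOCl = 1 / (1 + 1.995) = 0.3339.
(b) OCl⁻ = (1 − 0.3339) × 3.74 ppm = 2.491 ppm.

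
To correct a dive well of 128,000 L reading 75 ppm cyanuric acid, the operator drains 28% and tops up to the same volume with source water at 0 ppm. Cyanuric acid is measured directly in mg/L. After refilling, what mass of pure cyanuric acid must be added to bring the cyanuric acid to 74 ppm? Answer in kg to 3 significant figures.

2.56 kg

After draining 28% and refilling: 75 × 0.72 + 0 × 0.28 = 54 ppm.
Deficit to target: 74 − 54 = 20 mg/L.
Mass: 20 mg/L × 128,000 L = 2560 g cyanuric acid.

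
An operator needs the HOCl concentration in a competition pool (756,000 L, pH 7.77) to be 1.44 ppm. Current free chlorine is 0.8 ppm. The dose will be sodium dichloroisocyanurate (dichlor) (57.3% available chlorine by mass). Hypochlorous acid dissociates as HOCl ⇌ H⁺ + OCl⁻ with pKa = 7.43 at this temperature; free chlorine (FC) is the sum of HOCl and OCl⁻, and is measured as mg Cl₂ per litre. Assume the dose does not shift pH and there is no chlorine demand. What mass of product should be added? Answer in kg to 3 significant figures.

[OCl⁻]/[HOCl] = 10^(pH − pKa) = 10^(7.77 − 7.43) = 2.188; fraction as HOCl = 1/(1 + 2.188) = 0.3137.
Free chlorine required for 1.44 ppm HOCl: 1.44 / 0.3137 = 4.59 ppm.
FC to add: 4.59 − 0.8 = 3.79 mg/L as Cl₂.
Cl₂ equivalent: 3.79 mg/L × 756,000 L = 2866 g.
Product at 57.3% available Cl: 2866 / 0.573 = 5001 g.

5.00 kg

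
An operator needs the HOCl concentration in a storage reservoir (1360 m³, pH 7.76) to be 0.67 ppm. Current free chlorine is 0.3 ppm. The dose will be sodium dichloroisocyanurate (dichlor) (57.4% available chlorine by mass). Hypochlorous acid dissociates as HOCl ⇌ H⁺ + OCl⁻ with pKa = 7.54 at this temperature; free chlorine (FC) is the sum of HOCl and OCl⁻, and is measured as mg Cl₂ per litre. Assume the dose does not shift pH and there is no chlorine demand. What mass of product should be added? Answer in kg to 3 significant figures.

3.51 kg

Volume: 1360 m³ = 1,360,000 L.
[OCl⁻]/[HOCl] = 10^(pH − pKa) = 10^(7.76 − 7.54) = 1.66; fraction as HOCl = 1/(1 + 1.66) = 0.376.
Free chlorine required for 0.67 ppm HOCl: 0.67 / 0.376 = 1.782 ppm.
FC to add: 1.782 − 0.3 = 1.482 mg/L as Cl₂.
Cl₂ equivalent: 1.482 mg/L × 1,360,000 L = 2015 g.
Product at 57.4% available Cl: 2015 / 0.574 = 3511 g.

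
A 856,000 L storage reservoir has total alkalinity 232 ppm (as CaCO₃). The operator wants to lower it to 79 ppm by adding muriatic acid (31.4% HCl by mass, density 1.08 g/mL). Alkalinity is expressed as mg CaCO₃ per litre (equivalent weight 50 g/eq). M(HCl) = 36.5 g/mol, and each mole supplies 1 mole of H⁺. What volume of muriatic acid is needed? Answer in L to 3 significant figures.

282 L

Alkalinity to neutralize: (232 − 79) = 153 mg/L as CaCO₃ × 856,000 L = 131,000 g as CaCO₃.
Equivalents of H⁺ required: 131,000 ÷ 50 g/eq = 2619 eq = 2619 mol HCl.
Mass of HCl: 2619 × 36.5 = 95,610 g.
Mass of 31.4% solution: 95,610 / 0.314 = 304,500 g.
Volume: 304,500 g ÷ 1.08 g/mL = 281,900 mL.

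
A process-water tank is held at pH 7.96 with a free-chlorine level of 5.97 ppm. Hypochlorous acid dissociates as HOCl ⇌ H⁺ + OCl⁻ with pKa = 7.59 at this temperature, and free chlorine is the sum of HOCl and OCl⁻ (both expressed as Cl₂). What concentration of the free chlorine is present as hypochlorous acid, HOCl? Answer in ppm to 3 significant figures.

[OCl⁻]/[HOCl] = 10^(pH − pKa) = 10^(7.96 − 7.59) = 10^0.37 = 2.344.
Fraction as HOCl = 1 / (1 + 2.344) = 0.299.
HOCl = 0.299 × 5.97 ppm = 1.785 ppm.

1.79 ppm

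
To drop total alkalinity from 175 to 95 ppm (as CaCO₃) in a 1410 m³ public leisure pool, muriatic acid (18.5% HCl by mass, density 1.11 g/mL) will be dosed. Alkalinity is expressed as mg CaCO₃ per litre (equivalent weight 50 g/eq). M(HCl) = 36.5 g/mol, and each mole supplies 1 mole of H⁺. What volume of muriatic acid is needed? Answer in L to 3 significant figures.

401 L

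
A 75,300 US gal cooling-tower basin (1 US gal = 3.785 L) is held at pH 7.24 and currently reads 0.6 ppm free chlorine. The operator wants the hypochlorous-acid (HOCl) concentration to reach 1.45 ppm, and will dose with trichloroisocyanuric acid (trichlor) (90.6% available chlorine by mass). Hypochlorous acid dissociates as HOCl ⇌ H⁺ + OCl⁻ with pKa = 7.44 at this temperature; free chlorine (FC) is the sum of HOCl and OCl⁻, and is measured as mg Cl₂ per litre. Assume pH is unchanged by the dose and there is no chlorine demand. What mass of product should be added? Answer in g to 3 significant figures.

Volume: 75,300 US gal × 3.785 L/gal = 285,010 L.
[OCl⁻]/[HOCl] = 10^(pH − pKa) = 10^(7.24 − 7.44) = 0.631; fraction as HOCl = 1/(1 + 0.631) = 0.6131.
Free chlorine required for 1.45 ppm HOCl: 1.45 / 0.6131 = 2.365 ppm.
FC to add: 2.365 − 0.6 = 1.765 mg/L as Cl₂.
Cl₂ equivalent: 1.765 mg/L × 285,010 L = 503 g.
Product at 90.6% available Cl: 503 / 0.906 = 555.2 g.

555 g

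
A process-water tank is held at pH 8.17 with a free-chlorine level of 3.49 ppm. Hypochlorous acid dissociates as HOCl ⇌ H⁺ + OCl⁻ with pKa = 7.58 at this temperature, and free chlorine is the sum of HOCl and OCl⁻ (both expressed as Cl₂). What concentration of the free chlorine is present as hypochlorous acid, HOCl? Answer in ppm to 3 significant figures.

0.714 ppm

[OCl⁻]/[HOCl] = 10^(pH − pKa) = 10^(8.17 − 7.58) = 10^0.59 = 3.89.
Fraction as HOCl = 1 / (1 + 3.89) = 0.2045.
HOCl = 0.2045 × 3.49 ppm = 0.7136 ppm.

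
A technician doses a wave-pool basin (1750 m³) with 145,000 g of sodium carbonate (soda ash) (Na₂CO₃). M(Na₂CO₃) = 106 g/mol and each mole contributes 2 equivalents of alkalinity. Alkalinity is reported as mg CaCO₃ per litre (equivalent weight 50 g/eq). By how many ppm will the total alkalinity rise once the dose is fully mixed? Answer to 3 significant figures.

78.2 ppm

Volume: 1750 m³ = 1,750,000 L.
Moles of Na₂CO₃: 145,000 g ÷ 106 g/mol = 1368 mol → 2736 eq of alkalinity.
As CaCO₃: 2736 eq × 50 g/eq = 136,800 g.
Rise: 136,800 g / 1,750,000 L × 1000 = 78.17 mg/L.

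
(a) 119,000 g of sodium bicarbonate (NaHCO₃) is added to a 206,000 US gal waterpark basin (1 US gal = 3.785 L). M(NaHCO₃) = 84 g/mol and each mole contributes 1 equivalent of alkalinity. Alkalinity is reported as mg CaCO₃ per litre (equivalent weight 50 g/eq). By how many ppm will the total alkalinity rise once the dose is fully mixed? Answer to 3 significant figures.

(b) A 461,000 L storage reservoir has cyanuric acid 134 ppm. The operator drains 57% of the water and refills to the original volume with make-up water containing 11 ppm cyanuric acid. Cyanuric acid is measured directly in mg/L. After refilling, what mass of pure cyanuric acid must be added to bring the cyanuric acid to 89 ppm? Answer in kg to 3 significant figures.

(a) 90.8 ppm; (b) 11.6 kg

(a) Volume: 206,000 US gal × 3.785 L/gal = 779,710 L.
(a) Moles of NaHCO₃: 119,000 g ÷ 84 g/mol = 1417 mol → 1417 eq of alkalinity.
(a) As CaCO₃: 1417 eq × 50 g/eq = 70,830 g.
(a) Rise: 70,830 g / 779,710 L × 1000 = 90.85 mg/L.

(b) After draining 57% and refilling: 134 × 0.43 + 11 × 0.57 = 63.89 ppm.
(b) Deficit to target: 89 − 63.89 = 25.11 mg/L.
(b) Mass: 25.11 mg/L × 461,000 L = 11,580 g cyanuric acid.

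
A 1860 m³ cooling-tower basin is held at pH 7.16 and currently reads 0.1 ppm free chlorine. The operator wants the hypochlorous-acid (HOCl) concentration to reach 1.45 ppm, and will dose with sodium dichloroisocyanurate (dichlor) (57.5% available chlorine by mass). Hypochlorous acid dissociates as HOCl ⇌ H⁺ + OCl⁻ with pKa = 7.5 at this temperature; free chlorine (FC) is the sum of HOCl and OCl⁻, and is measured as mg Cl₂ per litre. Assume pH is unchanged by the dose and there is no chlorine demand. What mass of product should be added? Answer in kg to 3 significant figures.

6.51 kg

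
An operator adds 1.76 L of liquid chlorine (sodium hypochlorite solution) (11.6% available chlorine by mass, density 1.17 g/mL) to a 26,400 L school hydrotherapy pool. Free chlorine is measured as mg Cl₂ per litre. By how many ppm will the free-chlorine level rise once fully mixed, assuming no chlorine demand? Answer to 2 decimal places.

9.05 ppm

Mass of solution: 1.76 L × 1000 mL/L × 1.17 g/mL = 2059 g.
Available chlorine delivered: 2059 g × 0.116 = 238.9 g as Cl₂.
Concentration rise: 238.9 g / 26,400 L = 9.048 mg/L = 9.05 ppm.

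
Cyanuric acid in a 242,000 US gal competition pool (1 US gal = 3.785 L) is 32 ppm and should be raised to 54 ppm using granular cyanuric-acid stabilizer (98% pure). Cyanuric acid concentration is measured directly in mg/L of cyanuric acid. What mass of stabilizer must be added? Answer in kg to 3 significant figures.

Volume: 242,000 US gal × 3.785 L/gal = 915,970 L.
CYA to add: (54 − 32) = 22 mg/L × 915,970 L = 20,150 g cyanuric acid.
At 98% purity: 20,150 / 0.98 = 20,560 g product.

20.6 kg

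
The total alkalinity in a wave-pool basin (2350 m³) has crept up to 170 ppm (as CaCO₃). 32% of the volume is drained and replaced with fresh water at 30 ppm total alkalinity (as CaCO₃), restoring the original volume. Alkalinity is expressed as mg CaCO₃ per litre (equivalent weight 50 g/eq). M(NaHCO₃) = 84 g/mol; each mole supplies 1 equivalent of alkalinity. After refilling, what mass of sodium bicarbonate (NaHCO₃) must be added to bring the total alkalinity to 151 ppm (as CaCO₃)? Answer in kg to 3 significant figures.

102 kg

Volume: 2350 m³ = 2,350,000 L.
After draining 32% and refilling: 170 × 0.68 + 30 × 0.32 = 125.2 ppm.
Deficit to target: 151 − 125.2 = 25.8 mg/L.
As CaCO₃: 25.8 mg/L × 2,350,000 L = 60,630 g; ÷ 50 g/eq ÷ 1 = 1213 mol NaHCO₃.
Mass: 1213 × 84 = 101,900 g.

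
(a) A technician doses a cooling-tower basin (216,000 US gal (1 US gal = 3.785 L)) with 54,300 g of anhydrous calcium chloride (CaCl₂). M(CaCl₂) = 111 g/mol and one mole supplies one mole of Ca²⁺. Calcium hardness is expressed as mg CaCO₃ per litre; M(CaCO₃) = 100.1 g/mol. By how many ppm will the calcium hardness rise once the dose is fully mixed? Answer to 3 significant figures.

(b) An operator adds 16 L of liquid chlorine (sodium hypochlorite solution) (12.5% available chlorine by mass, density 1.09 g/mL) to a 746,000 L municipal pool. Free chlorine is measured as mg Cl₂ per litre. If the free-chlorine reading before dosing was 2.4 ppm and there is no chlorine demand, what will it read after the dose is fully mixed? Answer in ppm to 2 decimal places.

(a) 59.9 ppm; (b) 5.32 ppm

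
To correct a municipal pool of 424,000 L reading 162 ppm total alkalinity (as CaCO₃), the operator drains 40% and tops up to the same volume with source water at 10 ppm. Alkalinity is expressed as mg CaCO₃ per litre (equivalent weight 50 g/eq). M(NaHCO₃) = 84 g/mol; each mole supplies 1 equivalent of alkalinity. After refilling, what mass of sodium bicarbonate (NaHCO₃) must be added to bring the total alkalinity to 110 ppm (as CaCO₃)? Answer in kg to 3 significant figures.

After draining 40% and refilling: 162 × 0.60 + 10 × 0.40 = 101.2 ppm.
Deficit to target: 110 − 101.2 = 8.8 mg/L.
As CaCO₃: 8.8 mg/L × 424,000 L = 3731 g; ÷ 50 g/eq ÷ 1 = 74.62 mol NaHCO₃.
Mass: 74.62 × 84 = 6268 g.

6.27 kg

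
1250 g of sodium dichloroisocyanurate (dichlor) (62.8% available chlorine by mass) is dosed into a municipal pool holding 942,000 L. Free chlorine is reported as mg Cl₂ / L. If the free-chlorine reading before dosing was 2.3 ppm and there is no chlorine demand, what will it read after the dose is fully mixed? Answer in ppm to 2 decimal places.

Available chlorine delivered: 1250 g × 0.628 = 785 g as Cl₂.
Concentration rise: 785 g / 942,000 L = 0.8333 mg/L = 0.83 ppm.
Final FC: 2.3 + 0.83 = 3.13 ppm.

3.13 ppm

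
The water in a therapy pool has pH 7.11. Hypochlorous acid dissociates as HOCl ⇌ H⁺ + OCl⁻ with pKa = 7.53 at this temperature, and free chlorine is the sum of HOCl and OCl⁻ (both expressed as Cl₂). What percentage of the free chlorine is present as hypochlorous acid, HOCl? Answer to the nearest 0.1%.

72.5%

[OCl⁻]/[HOCl] = 10^(pH − pKa) = 10^(7.11 − 7.53) = 10^-0.42 = 0.3802.
Fraction as HOCl = 1 / (1 + 0.3802) = 0.7245.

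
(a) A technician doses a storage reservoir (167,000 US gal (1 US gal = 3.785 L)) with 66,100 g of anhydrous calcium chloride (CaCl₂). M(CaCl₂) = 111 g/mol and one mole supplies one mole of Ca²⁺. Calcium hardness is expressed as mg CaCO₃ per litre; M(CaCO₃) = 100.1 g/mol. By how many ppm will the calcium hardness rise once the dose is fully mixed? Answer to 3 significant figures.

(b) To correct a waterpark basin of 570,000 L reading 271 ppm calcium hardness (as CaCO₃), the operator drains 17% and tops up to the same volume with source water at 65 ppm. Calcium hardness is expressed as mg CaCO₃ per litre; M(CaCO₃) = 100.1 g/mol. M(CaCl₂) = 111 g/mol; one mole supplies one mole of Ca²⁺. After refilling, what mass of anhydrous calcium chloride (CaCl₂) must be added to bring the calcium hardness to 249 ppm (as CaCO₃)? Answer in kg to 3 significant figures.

(a) Volume: 167,000 US gal × 3.785 L/gal = 632,095 L.
(a) Moles of Ca²⁺: 66,100 g ÷ 111 g/mol = 595.5 mol.
(a) As CaCO₃: 595.5 mol × 100.1 g/mol = 59,610 g.
(a) Rise: 59,610 g / 632,095 L × 1000 = 94.3 mg/L.

(b) After draining 17% and refilling: 271 × 0.83 + 65 × 0.17 = 235.98 ppm.
(b) Deficit to target: 249 − 235.98 = 13.02 mg/L.
(b) As CaCO₃: 13.02 mg/L × 570,000 L = 7421 g; ÷ 100.1 = 74.14 mol Ca²⁺.
(b) Mass: 74.14 × 111 = 8230 g.

(a) 94.3 ppm; (b) 8.23 kg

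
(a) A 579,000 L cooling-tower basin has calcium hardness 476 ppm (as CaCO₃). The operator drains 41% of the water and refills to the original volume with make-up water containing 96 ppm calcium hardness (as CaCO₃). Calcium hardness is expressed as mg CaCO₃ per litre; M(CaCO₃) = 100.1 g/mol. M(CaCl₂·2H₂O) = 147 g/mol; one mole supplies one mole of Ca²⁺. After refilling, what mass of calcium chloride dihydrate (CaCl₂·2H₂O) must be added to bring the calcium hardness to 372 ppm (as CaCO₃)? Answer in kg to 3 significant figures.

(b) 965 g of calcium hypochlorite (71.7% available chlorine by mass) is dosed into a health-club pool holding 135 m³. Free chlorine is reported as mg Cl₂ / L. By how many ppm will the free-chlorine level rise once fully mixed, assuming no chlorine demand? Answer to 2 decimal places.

(a) After draining 41% and refilling: 476 × 0.59 + 96 × 0.41 = 320.2 ppm.
(a) Deficit to target: 372 − 320.2 = 51.8 mg/L.
(a) As CaCO₃: 51.8 mg/L × 579,000 L = 29,990 g; ÷ 100.1 = 299.6 mol Ca²⁺.
(a) Mass: 299.6 × 147 = 44,040 g.

(b) Volume: 135 m³ = 135,000 L.
(b) Available chlorine delivered: 965 g × 0.717 = 691.9 g as Cl₂.
(b) Concentration rise: 691.9 g / 135,000 L = 5.125 mg/L = 5.13 ppm.

(a) 44.0 kg; (b) 5.13 ppm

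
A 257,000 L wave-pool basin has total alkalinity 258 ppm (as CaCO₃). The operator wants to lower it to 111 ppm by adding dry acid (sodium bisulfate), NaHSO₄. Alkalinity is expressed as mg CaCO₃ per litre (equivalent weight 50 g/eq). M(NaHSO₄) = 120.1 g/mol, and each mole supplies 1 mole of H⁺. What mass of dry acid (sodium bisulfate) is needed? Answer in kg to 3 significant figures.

90.7 kg

Alkalinity to neutralize: (258 − 111) = 147 mg/L as CaCO₃ × 257,000 L = 37,780 g as CaCO₃.
Equivalents of H⁺ required: 37,780 ÷ 50 g/eq = 755.6 eq = 755.6 mol NaHSO₄.
Mass of NaHSO₄: 755.6 × 120.1 = 90,750 g.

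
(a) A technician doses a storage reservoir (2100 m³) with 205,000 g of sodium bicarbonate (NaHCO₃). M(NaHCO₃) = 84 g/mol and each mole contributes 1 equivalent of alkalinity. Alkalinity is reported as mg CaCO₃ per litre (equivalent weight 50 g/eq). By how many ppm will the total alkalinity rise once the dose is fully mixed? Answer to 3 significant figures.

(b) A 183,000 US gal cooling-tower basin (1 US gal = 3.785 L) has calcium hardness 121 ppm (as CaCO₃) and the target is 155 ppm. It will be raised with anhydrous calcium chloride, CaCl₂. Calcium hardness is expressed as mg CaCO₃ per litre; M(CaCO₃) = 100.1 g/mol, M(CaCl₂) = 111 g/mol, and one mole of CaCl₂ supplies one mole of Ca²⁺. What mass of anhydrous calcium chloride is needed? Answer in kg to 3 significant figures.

(a) 58.1 ppm; (b) 26.1 kg

(a) Volume: 2100 m³ = 2,100,000 L.
(a) Moles of NaHCO₃: 205,000 g ÷ 84 g/mol = 2440 mol → 2440 eq of alkalinity.
(a) As CaCO₃: 2440 eq × 50 g/eq = 122,000 g.
(a) Rise: 122,000 g / 2,100,000 L × 1000 = 58.11 mg/L.

(b) Volume: 183,000 US gal × 3.785 L/gal = 692,655 L.
(b) Hardness to add: (155 − 121) = 34 mg/L as CaCO₃ × 692,655 L = 23,550 g as CaCO₃.
(b) Moles of Ca²⁺ (1 mol Ca²⁺ ≡ 1 mol CaCO₃): 23,550 / 100.1 g/mol = 235.3 mol.
(b) Mass of CaCl₂: 235.3 × 111 = 26,110 g.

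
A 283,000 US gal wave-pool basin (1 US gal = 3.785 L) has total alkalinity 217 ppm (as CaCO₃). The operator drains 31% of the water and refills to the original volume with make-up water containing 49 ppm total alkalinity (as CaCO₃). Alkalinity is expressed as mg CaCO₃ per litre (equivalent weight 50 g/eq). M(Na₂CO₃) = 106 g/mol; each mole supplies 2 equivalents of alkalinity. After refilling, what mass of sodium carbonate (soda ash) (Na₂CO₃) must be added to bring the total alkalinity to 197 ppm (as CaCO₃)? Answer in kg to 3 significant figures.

Volume: 283,000 US gal × 3.785 L/gal = 1,071,155 L.
After draining 31% and refilling: 217 × 0.69 + 49 × 0.31 = 164.92 ppm.
Deficit to target: 197 − 164.92 = 32.08 mg/L.
As CaCO₃: 32.08 mg/L × 1,071,155 L = 34,360 g; ÷ 50 g/eq ÷ 2 = 343.6 mol Na₂CO₃.
Mass: 343.6 × 106 = 36,420 g.

36.4 kg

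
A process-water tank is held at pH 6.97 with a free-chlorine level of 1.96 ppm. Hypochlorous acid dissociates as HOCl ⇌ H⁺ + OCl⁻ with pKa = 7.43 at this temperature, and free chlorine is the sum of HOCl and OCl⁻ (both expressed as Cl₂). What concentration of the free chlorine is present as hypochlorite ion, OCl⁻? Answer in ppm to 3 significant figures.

[OCl⁻]/[HOCl] = 10^(pH − pKa) = 10^(6.97 − 7.43) = 10^-0.46 = 0.3467.
Fraction as HOCl = 1 / (1 + 0.3467) = 0.7425.
OCl⁻ = (1 − 0.7425) × 1.96 ppm = 0.5046 ppm.

0.505 ppm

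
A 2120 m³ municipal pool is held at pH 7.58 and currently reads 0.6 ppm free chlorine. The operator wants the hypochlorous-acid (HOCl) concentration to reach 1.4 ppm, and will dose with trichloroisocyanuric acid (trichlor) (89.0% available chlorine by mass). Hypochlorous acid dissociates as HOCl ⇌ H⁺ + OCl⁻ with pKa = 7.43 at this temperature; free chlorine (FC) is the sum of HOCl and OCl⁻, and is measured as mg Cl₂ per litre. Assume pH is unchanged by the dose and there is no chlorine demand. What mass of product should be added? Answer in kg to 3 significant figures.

6.62 kg

Volume: 2120 m³ = 2,120,000 L.
[OCl⁻]/[HOCl] = 10^(pH − pKa) = 10^(7.58 − 7.43) = 1.413; fraction as HOCl = 1/(1 + 1.413) = 0.4145.
Free chlorine required for 1.4 ppm HOCl: 1.4 / 0.4145 = 3.378 ppm.
FC to add: 3.378 − 0.6 = 2.778 mg/L as Cl₂.
Cl₂ equivalent: 2.778 mg/L × 2,120,000 L = 5888 g.
Product at 89.0% available Cl: 5888 / 0.89 = 6616 g.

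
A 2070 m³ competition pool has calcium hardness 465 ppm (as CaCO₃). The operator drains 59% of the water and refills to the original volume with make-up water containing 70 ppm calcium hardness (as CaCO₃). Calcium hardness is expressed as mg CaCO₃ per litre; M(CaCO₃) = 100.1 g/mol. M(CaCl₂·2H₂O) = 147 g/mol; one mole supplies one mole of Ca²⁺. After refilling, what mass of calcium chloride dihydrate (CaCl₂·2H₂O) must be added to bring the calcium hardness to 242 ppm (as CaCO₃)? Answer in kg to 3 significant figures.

Volume: 2070 m³ = 2,070,000 L.
After draining 59% and refilling: 465 × 0.41 + 70 × 0.59 = 231.95 ppm.
Deficit to target: 242 − 231.95 = 10.05 mg/L.
As CaCO₃: 10.05 mg/L × 2,070,000 L = 20,800 g; ÷ 100.1 = 207.8 mol Ca²⁺.
Mass: 207.8 × 147 = 30,550 g.

30.6 kg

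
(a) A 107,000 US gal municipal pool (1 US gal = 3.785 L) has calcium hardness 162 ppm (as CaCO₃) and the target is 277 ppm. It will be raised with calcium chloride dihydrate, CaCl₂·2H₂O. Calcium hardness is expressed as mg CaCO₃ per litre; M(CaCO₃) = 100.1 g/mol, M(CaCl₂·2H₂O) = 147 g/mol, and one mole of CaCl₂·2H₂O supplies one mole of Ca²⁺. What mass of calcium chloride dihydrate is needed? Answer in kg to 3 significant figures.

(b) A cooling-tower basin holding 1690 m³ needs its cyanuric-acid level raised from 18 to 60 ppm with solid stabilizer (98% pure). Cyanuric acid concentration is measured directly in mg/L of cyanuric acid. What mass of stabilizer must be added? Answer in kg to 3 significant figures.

(a) Volume: 107,000 US gal × 3.785 L/gal = 404,995 L.
(a) Hardness to add: (277 − 162) = 115 mg/L as CaCO₃ × 404,995 L = 46,570 g as CaCO₃.
(a) Moles of Ca²⁺ (1 mol Ca²⁺ ≡ 1 mol CaCO₃): 46,570 / 100.1 g/mol = 465.3 mol.
(a) Mass of CaCl₂·2H₂O: 465.3 × 147 = 68,400 g.

(b) Volume: 1690 m³ = 1,690,000 L.
(b) CYA to add: (60 − 18) = 42 mg/L × 1,690,000 L = 70,980 g cyanuric acid.
(b) At 98% purity: 70,980 / 0.98 = 72,430 g product.

(a) 68.4 kg; (b) 72.4 kg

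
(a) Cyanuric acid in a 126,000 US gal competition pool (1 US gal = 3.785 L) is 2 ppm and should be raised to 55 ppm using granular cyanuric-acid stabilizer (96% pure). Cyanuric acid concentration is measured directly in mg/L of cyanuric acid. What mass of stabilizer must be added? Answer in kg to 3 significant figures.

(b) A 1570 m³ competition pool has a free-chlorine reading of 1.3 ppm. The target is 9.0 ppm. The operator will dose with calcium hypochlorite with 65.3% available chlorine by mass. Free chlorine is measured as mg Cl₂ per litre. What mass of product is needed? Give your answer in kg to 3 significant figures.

(a) 26.3 kg; (b) 18.5 kg

(a) Volume: 126,000 US gal × 3.785 L/gal = 476,910 L.
(a) CYA to add: (55 − 2) = 53 mg/L × 476,910 L = 25,280 g cyanuric acid.
(a) At 96% purity: 25,280 / 0.96 = 26,330 g product.

(b) Volume: 1570 m³ = 1,570,000 L.
(b) Chlorine deficit: 9.0 − 1.3 = 7.7 ppm = 7.7 mg/L as Cl₂.
(b) Cl₂ equivalent needed: 7.7 mg/L × 1,570,000 L = 12,090,000 mg = 12,090 g.
(b) Product at 65.3% available chlorine: 12,090 / 0.653 = 18,510 g.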